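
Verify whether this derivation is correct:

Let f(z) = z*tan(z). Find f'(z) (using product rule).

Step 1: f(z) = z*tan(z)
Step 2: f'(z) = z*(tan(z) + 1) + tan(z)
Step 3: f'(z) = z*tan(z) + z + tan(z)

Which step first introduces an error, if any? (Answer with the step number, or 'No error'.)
Step 2

Step 2 is incorrect due to a wrong exponent.
The step shows: z*(tan(z) + 1) + tan(z)
The correct value should be: z*(tan(z)**2 + 1) + tan(z)

Explanation: The exponent 2 on tan(z) was incorrectly written as 1: the term z*(tan(z)**2 + 1) was incorrectly written as z*(tan(z) + 1)
The later steps are derived from this incorrect expression, so the error originates in Step 2.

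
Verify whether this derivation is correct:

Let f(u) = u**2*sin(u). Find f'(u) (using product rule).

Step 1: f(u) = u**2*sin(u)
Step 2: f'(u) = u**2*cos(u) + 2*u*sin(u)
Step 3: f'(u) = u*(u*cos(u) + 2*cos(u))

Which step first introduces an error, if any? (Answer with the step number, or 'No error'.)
Step 3

Step 3 is incorrect due to a wrong trig function.
The step shows: u*(u*cos(u) + 2*cos(u))
The correct value should be: u*(u*cos(u) + 2*sin(u))

Explanation: sin(u) was incorrectly written as cos(u): the term u*(u*cos(u) + 2*sin(u)) was incorrectly written as u*(u*cos(u) + 2*cos(u))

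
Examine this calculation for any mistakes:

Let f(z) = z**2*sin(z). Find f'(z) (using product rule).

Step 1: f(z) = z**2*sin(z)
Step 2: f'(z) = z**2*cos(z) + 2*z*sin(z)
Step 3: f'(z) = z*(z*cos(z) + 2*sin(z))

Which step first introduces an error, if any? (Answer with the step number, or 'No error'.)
No error

All steps in this derivation are correct.
The final answer f'(z) = z*(z*cos(z) + 2*sin(z)) is valid.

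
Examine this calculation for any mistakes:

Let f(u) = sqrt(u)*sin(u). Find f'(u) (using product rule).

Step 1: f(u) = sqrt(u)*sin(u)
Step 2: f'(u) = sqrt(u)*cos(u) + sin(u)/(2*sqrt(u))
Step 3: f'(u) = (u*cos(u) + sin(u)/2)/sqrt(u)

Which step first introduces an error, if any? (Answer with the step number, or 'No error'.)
No error

All steps in this derivation are correct.
The final answer f'(u) = (u*cos(u) + sin(u)/2)/sqrt(u) is valid.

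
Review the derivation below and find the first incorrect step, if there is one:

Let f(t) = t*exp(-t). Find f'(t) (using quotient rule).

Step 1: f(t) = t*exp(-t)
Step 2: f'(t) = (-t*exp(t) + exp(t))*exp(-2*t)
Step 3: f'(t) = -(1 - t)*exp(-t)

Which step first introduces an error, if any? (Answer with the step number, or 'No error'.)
Step 3

Step 3 is incorrect due to a sign flip.
The step shows: -(1 - t)*exp(-t)
The correct value should be: (1 - t)*exp(-t)

Explanation: The sign of the whole expression was flipped: the term (1 - t)*exp(-t) was incorrectly written as -(1 - t)*exp(-t)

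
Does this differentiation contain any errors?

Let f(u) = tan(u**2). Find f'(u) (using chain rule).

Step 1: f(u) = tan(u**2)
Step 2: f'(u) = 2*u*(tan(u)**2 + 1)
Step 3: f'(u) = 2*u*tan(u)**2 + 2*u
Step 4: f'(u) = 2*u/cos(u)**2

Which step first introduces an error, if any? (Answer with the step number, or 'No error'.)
Step 2

Step 2 is incorrect due to a wrong exponent.
The step shows: 2*u*(tan(u)**2 + 1)
The correct value should be: 2*u*(tan(u**2)**2 + 1)

Explanation: The exponent 2 on u was incorrectly written as 1: the term 2*u*(tan(u**2)**2 + 1) was incorrectly written as 2*u*(tan(u)**2 + 1)
The later steps are derived from this incorrect expression, so the error originates in Step 2.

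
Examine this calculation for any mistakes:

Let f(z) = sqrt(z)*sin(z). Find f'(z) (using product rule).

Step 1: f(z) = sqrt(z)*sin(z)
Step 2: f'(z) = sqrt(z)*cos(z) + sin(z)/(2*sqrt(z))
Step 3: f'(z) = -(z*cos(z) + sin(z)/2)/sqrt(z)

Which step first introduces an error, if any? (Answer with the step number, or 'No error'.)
Step 3

Step 3 is incorrect due to a sign flip.
The step shows: -(z*cos(z) + sin(z)/2)/sqrt(z)
The correct value should be: (z*cos(z) + sin(z)/2)/sqrt(z)

Explanation: The sign of the whole expression was flipped: the term (z*cos(z) + sin(z)/2)/sqrt(z) was incorrectly written as -(z*cos(z) + sin(z)/2)/sqrt(z)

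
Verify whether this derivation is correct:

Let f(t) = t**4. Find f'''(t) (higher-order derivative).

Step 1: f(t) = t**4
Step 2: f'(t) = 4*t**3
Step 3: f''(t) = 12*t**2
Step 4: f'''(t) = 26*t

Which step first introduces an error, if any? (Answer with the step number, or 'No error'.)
Step 4

Step 4 is incorrect due to a wrong coefficient.
The step shows: 26*t
The correct value should be: 24*t

Explanation: The coefficient 24 was incorrectly written as 26: the term 24*t was incorrectly written as 26*t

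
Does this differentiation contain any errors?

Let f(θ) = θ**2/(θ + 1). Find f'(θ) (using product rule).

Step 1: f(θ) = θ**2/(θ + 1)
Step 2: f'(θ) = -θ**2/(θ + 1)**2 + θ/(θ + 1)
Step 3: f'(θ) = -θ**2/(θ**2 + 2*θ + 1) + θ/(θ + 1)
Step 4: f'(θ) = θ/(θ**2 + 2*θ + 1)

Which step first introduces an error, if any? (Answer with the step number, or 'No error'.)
Step 2

Step 2 is incorrect due to a wrong coefficient.
The step shows: -θ**2/(θ + 1)**2 + θ/(θ + 1)
The correct value should be: -θ**2/(θ + 1)**2 + 2*θ/(θ + 1)

Explanation: The coefficient 2 was incorrectly written as 1: the term 2*θ/(θ + 1) was incorrectly written as θ/(θ + 1)
The later steps are derived from this incorrect expression, so the error originates in Step 2.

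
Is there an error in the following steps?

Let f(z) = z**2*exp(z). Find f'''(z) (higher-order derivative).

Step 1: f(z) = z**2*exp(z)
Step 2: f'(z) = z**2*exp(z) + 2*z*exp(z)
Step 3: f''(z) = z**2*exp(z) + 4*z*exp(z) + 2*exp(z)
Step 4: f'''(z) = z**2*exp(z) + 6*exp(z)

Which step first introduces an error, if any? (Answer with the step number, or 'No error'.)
Step 4

Step 4 is incorrect due to a dropped term.
The step shows: z**2*exp(z) + 6*exp(z)
The correct value should be: z**2*exp(z) + 6*z*exp(z) + 6*exp(z)

Explanation: A term was dropped: the term 6*z*exp(z) was incorrectly omitted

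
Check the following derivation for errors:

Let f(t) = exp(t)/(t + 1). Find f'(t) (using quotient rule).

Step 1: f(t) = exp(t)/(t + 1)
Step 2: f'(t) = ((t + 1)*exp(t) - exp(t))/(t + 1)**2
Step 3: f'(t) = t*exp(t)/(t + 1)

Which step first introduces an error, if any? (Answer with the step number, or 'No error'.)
Step 3

Step 3 is incorrect due to a wrong exponent.
The step shows: t*exp(t)/(t + 1)
The correct value should be: t*exp(t)/(t + 1)**2

Explanation: The exponent -2 on t + 1 was incorrectly written as -1: the term t*exp(t)/(t + 1)**2 was incorrectly written as t*exp(t)/(t + 1)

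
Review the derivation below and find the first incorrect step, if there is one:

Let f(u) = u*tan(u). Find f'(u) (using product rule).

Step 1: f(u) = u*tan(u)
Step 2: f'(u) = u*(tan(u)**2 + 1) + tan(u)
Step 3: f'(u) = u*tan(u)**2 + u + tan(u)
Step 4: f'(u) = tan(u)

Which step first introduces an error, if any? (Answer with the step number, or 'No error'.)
Step 4

Step 4 is incorrect due to a dropped term.
The step shows: tan(u)
The correct value should be: u/cos(u)**2 + tan(u)

Explanation: A term was dropped: the term u/cos(u)**2 was incorrectly omitted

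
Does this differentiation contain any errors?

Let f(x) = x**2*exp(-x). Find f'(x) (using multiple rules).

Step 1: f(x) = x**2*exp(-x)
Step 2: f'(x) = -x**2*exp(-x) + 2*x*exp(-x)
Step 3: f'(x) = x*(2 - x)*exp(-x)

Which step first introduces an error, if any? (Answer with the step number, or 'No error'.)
No error

All steps in this derivation are correct.
The final answer f'(x) = x*(2 - x)*exp(-x) is valid.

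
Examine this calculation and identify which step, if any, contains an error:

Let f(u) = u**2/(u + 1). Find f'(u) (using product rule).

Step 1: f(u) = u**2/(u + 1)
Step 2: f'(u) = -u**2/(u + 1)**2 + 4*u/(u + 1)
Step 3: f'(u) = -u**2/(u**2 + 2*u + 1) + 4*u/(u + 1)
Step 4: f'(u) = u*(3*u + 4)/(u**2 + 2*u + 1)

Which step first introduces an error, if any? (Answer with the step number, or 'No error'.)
Step 2

Step 2 is incorrect due to a wrong coefficient.
The step shows: -u**2/(u + 1)**2 + 4*u/(u + 1)
The correct value should be: -u**2/(u + 1)**2 + 2*u/(u + 1)

Explanation: The coefficient 2 was incorrectly written as 4: the term 2*u/(u + 1) was incorrectly written as 4*u/(u + 1)
The later steps are derived from this incorrect expression, so the error originates in Step 2.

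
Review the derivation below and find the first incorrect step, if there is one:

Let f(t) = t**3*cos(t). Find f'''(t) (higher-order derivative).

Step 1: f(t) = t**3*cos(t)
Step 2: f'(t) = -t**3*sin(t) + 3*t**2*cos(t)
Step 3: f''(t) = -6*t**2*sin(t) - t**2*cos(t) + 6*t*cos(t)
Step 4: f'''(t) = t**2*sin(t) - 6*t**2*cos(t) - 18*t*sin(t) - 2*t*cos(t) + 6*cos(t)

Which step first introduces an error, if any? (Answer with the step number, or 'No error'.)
Step 3

Step 3 is incorrect due to a wrong exponent.
The step shows: -6*t**2*sin(t) - t**2*cos(t) + 6*t*cos(t)
The correct value should be: -t**3*cos(t) - 6*t**2*sin(t) + 6*t*cos(t)

Explanation: The exponent 3 on t was incorrectly written as 2: the term -t**3*cos(t) was incorrectly written as -t**2*cos(t)
The later steps are derived from this incorrect expression, so the error originates in Step 3.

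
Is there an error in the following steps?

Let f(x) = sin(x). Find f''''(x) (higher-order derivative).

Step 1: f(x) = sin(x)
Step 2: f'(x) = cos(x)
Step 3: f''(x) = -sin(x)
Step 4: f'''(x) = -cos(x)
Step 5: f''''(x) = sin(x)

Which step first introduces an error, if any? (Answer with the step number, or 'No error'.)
No error

All steps in this derivation are correct.
The final answer f''''(x) = sin(x) is valid.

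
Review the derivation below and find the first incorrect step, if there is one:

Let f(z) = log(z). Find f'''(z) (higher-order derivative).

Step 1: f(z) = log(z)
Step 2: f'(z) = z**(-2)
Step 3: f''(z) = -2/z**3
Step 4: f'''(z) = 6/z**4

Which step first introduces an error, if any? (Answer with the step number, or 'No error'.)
Step 2

Step 2 is incorrect due to a wrong exponent.
The step shows: z**(-2)
The correct value should be: 1/z

Explanation: The exponent -1 on z was incorrectly written as -2: the term 1/z was incorrectly written as z**(-2)
The later steps are derived from this incorrect expression, so the error originates in Step 2.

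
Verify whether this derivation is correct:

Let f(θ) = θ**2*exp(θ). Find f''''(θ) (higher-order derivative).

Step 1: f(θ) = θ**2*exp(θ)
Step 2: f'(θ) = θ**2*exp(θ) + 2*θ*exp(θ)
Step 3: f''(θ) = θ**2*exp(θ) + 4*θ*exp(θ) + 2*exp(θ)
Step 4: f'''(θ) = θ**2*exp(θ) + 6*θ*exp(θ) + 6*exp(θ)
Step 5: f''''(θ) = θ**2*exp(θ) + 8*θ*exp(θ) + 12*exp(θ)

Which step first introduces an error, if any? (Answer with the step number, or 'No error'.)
No error

All steps in this derivation are correct.
The final answer f''''(θ) = θ**2*exp(θ) + 8*θ*exp(θ) + 12*exp(θ) is valid.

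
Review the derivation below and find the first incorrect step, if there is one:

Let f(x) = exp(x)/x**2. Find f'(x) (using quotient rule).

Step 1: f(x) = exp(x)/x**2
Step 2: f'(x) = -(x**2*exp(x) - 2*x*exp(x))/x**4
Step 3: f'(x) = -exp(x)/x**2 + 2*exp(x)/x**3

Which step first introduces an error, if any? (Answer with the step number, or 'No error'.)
Step 2

Step 2 is incorrect due to a sign flip.
The step shows: -(x**2*exp(x) - 2*x*exp(x))/x**4
The correct value should be: (x**2*exp(x) - 2*x*exp(x))/x**4

Explanation: The sign of the whole expression was flipped: the term (x**2*exp(x) - 2*x*exp(x))/x**4 was incorrectly written as -(x**2*exp(x) - 2*x*exp(x))/x**4
The later steps are derived from this incorrect expression, so the error originates in Step 2.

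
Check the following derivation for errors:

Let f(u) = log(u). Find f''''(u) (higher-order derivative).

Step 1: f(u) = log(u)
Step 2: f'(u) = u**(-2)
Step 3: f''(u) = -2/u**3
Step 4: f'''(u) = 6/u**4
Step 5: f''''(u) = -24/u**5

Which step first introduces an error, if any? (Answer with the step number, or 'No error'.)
Step 2

Step 2 is incorrect due to a wrong exponent.
The step shows: u**(-2)
The correct value should be: 1/u

Explanation: The exponent -1 on u was incorrectly written as -2: the term 1/u was incorrectly written as u**(-2)
The later steps are derived from this incorrect expression, so the error originates in Step 2.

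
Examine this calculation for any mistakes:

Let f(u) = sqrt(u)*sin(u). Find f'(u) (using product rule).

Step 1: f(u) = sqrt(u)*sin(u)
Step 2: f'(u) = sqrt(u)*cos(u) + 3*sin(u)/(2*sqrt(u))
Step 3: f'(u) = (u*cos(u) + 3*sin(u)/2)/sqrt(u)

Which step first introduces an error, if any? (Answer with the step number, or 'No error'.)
Step 2

Step 2 is incorrect due to a wrong coefficient.
The step shows: sqrt(u)*cos(u) + 3*sin(u)/(2*sqrt(u))
The correct value should be: sqrt(u)*cos(u) + sin(u)/(2*sqrt(u))

Explanation: The coefficient 1/2 was incorrectly written as 3/2: the term sin(u)/(2*sqrt(u)) was incorrectly written as 3*sin(u)/(2*sqrt(u))
The later steps are derived from this incorrect expression, so the error originates in Step 2.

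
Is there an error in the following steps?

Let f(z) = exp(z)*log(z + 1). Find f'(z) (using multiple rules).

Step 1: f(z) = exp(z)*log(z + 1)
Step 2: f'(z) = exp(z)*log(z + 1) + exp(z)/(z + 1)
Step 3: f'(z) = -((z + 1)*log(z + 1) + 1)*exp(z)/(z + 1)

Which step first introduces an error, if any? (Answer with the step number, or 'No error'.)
Step 3

Step 3 is incorrect due to a sign flip.
The step shows: -((z + 1)*log(z + 1) + 1)*exp(z)/(z + 1)
The correct value should be: ((z + 1)*log(z + 1) + 1)*exp(z)/(z + 1)

Explanation: The sign of the whole expression was flipped: the term ((z + 1)*log(z + 1) + 1)*exp(z)/(z + 1) was incorrectly written as -((z + 1)*log(z + 1) + 1)*exp(z)/(z + 1)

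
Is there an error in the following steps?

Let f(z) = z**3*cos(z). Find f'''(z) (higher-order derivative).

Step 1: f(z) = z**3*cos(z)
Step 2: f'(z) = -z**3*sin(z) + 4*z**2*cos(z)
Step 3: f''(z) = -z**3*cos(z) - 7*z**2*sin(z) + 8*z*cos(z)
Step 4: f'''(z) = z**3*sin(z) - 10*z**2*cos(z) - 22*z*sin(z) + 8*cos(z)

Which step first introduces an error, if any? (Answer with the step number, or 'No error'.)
Step 2

Step 2 is incorrect due to a wrong coefficient.
The step shows: -z**3*sin(z) + 4*z**2*cos(z)
The correct value should be: -z**3*sin(z) + 3*z**2*cos(z)

Explanation: The coefficient 3 was incorrectly written as 4: the term 3*z**2*cos(z) was incorrectly written as 4*z**2*cos(z)
The later steps are derived from this incorrect expression, so the error originates in Step 2.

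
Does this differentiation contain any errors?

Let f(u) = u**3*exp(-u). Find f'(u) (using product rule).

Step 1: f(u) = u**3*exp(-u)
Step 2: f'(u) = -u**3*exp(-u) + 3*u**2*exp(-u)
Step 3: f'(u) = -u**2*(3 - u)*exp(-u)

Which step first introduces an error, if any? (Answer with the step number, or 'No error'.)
Step 3

Step 3 is incorrect due to a sign flip.
The step shows: -u**2*(3 - u)*exp(-u)
The correct value should be: u**2*(3 - u)*exp(-u)

Explanation: The sign of the whole expression was flipped: the term u**2*(3 - u)*exp(-u) was incorrectly written as -u**2*(3 - u)*exp(-u)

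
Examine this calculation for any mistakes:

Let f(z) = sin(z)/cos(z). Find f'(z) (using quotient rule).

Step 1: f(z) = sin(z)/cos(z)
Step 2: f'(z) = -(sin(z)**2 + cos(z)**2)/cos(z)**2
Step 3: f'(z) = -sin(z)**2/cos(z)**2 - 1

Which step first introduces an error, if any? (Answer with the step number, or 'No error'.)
Step 2

Step 2 is incorrect due to a sign flip.
The step shows: -(sin(z)**2 + cos(z)**2)/cos(z)**2
The correct value should be: (sin(z)**2 + cos(z)**2)/cos(z)**2

Explanation: The sign of the whole expression was flipped: the term (sin(z)**2 + cos(z)**2)/cos(z)**2 was incorrectly written as -(sin(z)**2 + cos(z)**2)/cos(z)**2
The later steps are derived from this incorrect expression, so the error originates in Step 2.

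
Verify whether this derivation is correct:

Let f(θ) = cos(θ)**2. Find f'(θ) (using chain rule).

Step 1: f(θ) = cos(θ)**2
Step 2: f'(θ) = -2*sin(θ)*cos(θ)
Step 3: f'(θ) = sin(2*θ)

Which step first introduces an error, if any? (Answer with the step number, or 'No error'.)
Step 3

Step 3 is incorrect due to a sign flip.
The step shows: sin(2*θ)
The correct value should be: -sin(2*θ)

Explanation: The sign of the whole expression was flipped: the term -sin(2*θ) was incorrectly written as sin(2*θ)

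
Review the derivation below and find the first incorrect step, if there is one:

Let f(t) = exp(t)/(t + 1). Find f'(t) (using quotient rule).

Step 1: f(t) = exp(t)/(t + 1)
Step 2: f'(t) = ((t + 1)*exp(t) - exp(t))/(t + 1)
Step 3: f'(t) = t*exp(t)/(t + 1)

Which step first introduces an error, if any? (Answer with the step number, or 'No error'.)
Step 2

Step 2 is incorrect due to a wrong exponent.
The step shows: ((t + 1)*exp(t) - exp(t))/(t + 1)
The correct value should be: ((t + 1)*exp(t) - exp(t))/(t + 1)**2

Explanation: The exponent -2 on t + 1 was incorrectly written as -1: the term ((t + 1)*exp(t) - exp(t))/(t + 1)**2 was incorrectly written as ((t + 1)*exp(t) - exp(t))/(t + 1)
The later steps are derived from this incorrect expression, so the error originates in Step 2.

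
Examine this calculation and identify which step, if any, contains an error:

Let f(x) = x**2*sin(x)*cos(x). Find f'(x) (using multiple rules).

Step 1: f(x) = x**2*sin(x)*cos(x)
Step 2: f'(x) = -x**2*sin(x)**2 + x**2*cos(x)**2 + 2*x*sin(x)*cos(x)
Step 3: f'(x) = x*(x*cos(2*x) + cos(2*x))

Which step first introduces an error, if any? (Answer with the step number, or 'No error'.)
Step 3

Step 3 is incorrect due to a wrong trig function.
The step shows: x*(x*cos(2*x) + cos(2*x))
The correct value should be: x*(x*cos(2*x) + sin(2*x))

Explanation: sin(2*x) was incorrectly written as cos(2*x): the term x*(x*cos(2*x) + sin(2*x)) was incorrectly written as x*(x*cos(2*x) + cos(2*x))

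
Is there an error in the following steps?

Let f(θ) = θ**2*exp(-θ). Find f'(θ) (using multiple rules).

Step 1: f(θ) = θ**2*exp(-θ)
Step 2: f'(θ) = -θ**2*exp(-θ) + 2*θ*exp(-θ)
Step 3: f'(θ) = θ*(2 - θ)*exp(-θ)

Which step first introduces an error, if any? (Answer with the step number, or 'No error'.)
No error

All steps in this derivation are correct.
The final answer f'(θ) = θ*(2 - θ)*exp(-θ) is valid.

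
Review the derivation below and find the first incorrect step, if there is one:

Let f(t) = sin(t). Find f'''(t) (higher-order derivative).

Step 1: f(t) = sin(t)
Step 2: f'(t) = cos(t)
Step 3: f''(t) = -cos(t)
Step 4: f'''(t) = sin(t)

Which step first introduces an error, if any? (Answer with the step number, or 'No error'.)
Step 3

Step 3 is incorrect due to a wrong trig function.
The step shows: -cos(t)
The correct value should be: -sin(t)

Explanation: sin(t) was incorrectly written as cos(t): the term -sin(t) was incorrectly written as -cos(t)
The later steps are derived from this incorrect expression, so the error originates in Step 3.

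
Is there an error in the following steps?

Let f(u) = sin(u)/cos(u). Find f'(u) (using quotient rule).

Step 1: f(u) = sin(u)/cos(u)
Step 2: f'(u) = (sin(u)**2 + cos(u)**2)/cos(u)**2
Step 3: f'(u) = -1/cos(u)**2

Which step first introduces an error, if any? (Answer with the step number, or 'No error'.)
Step 3

Step 3 is incorrect due to a sign flip.
The step shows: -1/cos(u)**2
The correct value should be: cos(u)**(-2)

Explanation: The sign of the whole expression was flipped: the term cos(u)**(-2) was incorrectly written as -1/cos(u)**2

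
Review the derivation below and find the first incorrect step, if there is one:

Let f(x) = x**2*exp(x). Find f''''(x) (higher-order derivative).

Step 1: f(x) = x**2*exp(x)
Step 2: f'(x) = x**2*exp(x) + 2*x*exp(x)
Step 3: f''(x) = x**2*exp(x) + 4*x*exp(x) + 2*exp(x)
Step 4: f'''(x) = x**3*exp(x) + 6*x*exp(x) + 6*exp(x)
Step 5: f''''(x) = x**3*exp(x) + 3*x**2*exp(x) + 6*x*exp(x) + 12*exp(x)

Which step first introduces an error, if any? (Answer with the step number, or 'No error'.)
Step 4

Step 4 is incorrect due to a wrong exponent.
The step shows: x**3*exp(x) + 6*x*exp(x) + 6*exp(x)
The correct value should be: x**2*exp(x) + 6*x*exp(x) + 6*exp(x)

Explanation: The exponent 2 on x was incorrectly written as 3: the term x**2*exp(x) was incorrectly written as x**3*exp(x)
The later steps are derived from this incorrect expression, so the error originates in Step 4.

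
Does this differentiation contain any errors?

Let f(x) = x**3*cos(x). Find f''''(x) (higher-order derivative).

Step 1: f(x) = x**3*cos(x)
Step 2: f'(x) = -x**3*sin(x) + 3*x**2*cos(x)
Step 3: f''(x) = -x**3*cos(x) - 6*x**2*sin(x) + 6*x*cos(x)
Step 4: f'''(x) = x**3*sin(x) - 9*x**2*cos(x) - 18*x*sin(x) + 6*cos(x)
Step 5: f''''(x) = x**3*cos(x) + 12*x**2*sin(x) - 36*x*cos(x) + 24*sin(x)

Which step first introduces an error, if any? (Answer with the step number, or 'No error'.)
Step 5

Step 5 is incorrect due to a sign flip.
The step shows: x**3*cos(x) + 12*x**2*sin(x) - 36*x*cos(x) + 24*sin(x)
The correct value should be: x**3*cos(x) + 12*x**2*sin(x) - 36*x*cos(x) - 24*sin(x)

Explanation: The sign of one term was flipped: the term -24*sin(x) was incorrectly written as 24*sin(x)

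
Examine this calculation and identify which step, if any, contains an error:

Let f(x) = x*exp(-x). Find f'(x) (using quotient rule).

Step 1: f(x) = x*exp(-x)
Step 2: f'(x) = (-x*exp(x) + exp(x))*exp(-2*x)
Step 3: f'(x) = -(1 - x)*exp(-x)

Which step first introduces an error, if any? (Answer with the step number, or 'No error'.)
Step 3

Step 3 is incorrect due to a sign flip.
The step shows: -(1 - x)*exp(-x)
The correct value should be: (1 - x)*exp(-x)

Explanation: The sign of the whole expression was flipped: the term (1 - x)*exp(-x) was incorrectly written as -(1 - x)*exp(-x)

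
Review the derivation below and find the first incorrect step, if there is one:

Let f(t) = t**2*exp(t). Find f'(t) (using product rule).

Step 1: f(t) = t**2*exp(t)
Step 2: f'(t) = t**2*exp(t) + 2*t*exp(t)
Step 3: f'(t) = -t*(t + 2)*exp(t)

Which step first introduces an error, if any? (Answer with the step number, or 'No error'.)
Step 3

Step 3 is incorrect due to a sign flip.
The step shows: -t*(t + 2)*exp(t)
The correct value should be: t*(t + 2)*exp(t)

Explanation: The sign of the whole expression was flipped: the term t*(t + 2)*exp(t) was incorrectly written as -t*(t + 2)*exp(t)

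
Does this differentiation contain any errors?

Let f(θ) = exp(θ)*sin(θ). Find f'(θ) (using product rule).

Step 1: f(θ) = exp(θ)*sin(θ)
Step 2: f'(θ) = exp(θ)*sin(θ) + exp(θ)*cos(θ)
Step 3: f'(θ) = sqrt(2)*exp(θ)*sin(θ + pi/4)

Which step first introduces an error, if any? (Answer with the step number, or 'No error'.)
No error

All steps in this derivation are correct.
The final answer f'(θ) = sqrt(2)*exp(θ)*sin(θ + pi/4) is valid.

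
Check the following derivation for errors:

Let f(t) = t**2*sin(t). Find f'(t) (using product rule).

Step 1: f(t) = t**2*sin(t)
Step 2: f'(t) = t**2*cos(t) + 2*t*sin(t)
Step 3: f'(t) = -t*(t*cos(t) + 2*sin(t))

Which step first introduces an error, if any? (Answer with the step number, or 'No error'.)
Step 3

Step 3 is incorrect due to a sign flip.
The step shows: -t*(t*cos(t) + 2*sin(t))
The correct value should be: t*(t*cos(t) + 2*sin(t))

Explanation: The sign of the whole expression was flipped: the term t*(t*cos(t) + 2*sin(t)) was incorrectly written as -t*(t*cos(t) + 2*sin(t))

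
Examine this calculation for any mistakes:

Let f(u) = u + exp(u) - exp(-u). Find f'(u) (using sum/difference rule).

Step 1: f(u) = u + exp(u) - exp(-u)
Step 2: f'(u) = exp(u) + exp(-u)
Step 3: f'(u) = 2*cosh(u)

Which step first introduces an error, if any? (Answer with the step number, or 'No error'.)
Step 2

Step 2 is incorrect due to a dropped term.
The step shows: exp(u) + exp(-u)
The correct value should be: exp(u) + 1 + exp(-u)

Explanation: A term was dropped: the term 1 was incorrectly omitted
The later steps are derived from this incorrect expression, so the error originates in Step 2.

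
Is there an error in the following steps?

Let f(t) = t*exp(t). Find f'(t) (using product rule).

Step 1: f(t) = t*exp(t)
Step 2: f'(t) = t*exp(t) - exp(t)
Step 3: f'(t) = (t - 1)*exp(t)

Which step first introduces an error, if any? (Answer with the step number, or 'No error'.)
Step 2

Step 2 is incorrect due to a sign flip.
The step shows: t*exp(t) - exp(t)
The correct value should be: t*exp(t) + exp(t)

Explanation: The sign of one term was flipped: the term exp(t) was incorrectly written as -exp(t)
The later steps are derived from this incorrect expression, so the error originates in Step 2.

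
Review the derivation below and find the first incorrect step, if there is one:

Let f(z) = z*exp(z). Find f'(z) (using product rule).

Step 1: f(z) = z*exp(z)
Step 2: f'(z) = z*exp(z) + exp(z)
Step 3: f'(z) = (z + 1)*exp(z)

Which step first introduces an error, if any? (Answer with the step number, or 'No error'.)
No error

All steps in this derivation are correct.
The final answer f'(z) = (z + 1)*exp(z) is valid.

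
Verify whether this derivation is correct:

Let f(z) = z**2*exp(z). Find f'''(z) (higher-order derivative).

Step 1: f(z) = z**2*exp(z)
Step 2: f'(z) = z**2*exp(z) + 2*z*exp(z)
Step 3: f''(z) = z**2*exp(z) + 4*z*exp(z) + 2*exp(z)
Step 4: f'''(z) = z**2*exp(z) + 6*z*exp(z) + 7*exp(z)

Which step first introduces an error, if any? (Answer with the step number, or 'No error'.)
Step 4

Step 4 is incorrect due to a wrong coefficient.
The step shows: z**2*exp(z) + 6*z*exp(z) + 7*exp(z)
The correct value should be: z**2*exp(z) + 6*z*exp(z) + 6*exp(z)

Explanation: The coefficient 6 was incorrectly written as 7: the term 6*exp(z) was incorrectly written as 7*exp(z)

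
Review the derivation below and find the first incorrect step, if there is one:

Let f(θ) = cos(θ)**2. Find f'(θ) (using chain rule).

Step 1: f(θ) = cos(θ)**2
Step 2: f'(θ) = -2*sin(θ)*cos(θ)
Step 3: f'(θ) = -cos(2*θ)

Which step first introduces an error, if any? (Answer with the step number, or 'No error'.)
Step 3

Step 3 is incorrect due to a wrong trig function.
The step shows: -cos(2*θ)
The correct value should be: -sin(2*θ)

Explanation: sin(2*θ) was incorrectly written as cos(2*θ): the term -sin(2*θ) was incorrectly written as -cos(2*θ)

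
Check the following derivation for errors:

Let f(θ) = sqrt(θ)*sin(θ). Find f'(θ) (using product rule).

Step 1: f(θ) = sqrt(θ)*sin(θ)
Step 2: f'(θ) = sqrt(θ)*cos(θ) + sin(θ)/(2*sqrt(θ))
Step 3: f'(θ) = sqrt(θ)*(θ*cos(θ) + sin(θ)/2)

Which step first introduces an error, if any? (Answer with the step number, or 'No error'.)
Step 3

Step 3 is incorrect due to a wrong exponent.
The step shows: sqrt(θ)*(θ*cos(θ) + sin(θ)/2)
The correct value should be: (θ*cos(θ) + sin(θ)/2)/sqrt(θ)

Explanation: The exponent -1/2 on θ was incorrectly written as 1/2: the term (θ*cos(θ) + sin(θ)/2)/sqrt(θ) was incorrectly written as sqrt(θ)*(θ*cos(θ) + sin(θ)/2)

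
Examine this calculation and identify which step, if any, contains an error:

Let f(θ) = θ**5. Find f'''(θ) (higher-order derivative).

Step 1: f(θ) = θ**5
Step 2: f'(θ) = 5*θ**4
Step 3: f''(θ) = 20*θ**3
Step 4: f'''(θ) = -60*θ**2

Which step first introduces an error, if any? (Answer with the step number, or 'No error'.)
Step 4

Step 4 is incorrect due to a sign flip.
The step shows: -60*θ**2
The correct value should be: 60*θ**2

Explanation: The sign of the whole expression was flipped: the term 60*θ**2 was incorrectly written as -60*θ**2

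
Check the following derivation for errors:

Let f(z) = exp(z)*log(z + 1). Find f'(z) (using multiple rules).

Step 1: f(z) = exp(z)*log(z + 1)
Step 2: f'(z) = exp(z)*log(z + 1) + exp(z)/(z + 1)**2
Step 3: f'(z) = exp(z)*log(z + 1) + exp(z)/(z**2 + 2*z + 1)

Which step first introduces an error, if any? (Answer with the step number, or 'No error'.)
Step 2

Step 2 is incorrect due to a wrong exponent.
The step shows: exp(z)*log(z + 1) + exp(z)/(z + 1)**2
The correct value should be: exp(z)*log(z + 1) + exp(z)/(z + 1)

Explanation: The exponent -1 on z + 1 was incorrectly written as -2: the term exp(z)/(z + 1) was incorrectly written as exp(z)/(z + 1)**2
The later steps are derived from this incorrect expression, so the error originates in Step 2.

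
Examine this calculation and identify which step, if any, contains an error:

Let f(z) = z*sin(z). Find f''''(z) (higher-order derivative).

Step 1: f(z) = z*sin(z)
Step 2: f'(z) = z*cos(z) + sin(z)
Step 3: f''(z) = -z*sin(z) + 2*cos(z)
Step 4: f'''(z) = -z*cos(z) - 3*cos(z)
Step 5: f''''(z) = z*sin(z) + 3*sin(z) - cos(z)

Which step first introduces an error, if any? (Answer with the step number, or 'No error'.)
Step 4

Step 4 is incorrect due to a wrong trig function.
The step shows: -z*cos(z) - 3*cos(z)
The correct value should be: -z*cos(z) - 3*sin(z)

Explanation: sin(z) was incorrectly written as cos(z): the term -3*sin(z) was incorrectly written as -3*cos(z)
The later steps are derived from this incorrect expression, so the error originates in Step 4.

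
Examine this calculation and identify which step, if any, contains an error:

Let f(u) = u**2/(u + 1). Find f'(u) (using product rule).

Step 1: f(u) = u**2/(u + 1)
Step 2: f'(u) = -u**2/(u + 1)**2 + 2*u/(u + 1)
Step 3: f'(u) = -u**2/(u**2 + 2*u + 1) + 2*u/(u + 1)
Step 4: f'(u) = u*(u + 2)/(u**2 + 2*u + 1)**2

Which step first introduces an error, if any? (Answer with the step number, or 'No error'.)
Step 4

Step 4 is incorrect due to a wrong exponent.
The step shows: u*(u + 2)/(u**2 + 2*u + 1)**2
The correct value should be: u*(u + 2)/(u**2 + 2*u + 1)

Explanation: The exponent -1 on u**2 + 2*u + 1 was incorrectly written as -2: the term u*(u + 2)/(u**2 + 2*u + 1) was incorrectly written as u*(u + 2)/(u**2 + 2*u + 1)**2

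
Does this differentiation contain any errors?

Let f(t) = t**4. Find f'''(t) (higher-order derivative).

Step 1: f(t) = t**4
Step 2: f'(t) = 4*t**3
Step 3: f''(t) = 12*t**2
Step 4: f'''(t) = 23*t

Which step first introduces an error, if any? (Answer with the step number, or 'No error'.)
Step 4

Step 4 is incorrect due to a wrong coefficient.
The step shows: 23*t
The correct value should be: 24*t

Explanation: The coefficient 24 was incorrectly written as 23: the term 24*t was incorrectly written as 23*t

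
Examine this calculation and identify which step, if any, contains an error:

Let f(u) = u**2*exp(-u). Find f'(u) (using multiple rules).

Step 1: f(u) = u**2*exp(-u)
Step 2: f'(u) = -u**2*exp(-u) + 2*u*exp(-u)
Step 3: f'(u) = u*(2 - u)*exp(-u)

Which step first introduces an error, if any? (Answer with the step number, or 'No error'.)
No error

All steps in this derivation are correct.
The final answer f'(u) = u*(2 - u)*exp(-u) is valid.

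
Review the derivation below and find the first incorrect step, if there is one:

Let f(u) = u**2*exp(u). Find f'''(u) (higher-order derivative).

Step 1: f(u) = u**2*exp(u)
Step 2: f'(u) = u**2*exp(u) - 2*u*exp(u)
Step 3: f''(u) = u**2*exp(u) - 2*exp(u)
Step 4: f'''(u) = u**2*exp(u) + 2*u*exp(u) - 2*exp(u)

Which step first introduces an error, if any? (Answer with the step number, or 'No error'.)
Step 2

Step 2 is incorrect due to a sign flip.
The step shows: u**2*exp(u) - 2*u*exp(u)
The correct value should be: u**2*exp(u) + 2*u*exp(u)

Explanation: The sign of one term was flipped: the term 2*u*exp(u) was incorrectly written as -2*u*exp(u)
The later steps are derived from this incorrect expression, so the error originates in Step 2.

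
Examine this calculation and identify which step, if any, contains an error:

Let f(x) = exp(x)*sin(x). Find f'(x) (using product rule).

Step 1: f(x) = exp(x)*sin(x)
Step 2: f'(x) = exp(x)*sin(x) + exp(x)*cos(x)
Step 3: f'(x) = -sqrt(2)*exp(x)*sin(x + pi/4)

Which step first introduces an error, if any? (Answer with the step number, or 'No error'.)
Step 3

Step 3 is incorrect due to a sign flip.
The step shows: -sqrt(2)*exp(x)*sin(x + pi/4)
The correct value should be: sqrt(2)*exp(x)*sin(x + pi/4)

Explanation: The sign of the whole expression was flipped: the term sqrt(2)*exp(x)*sin(x + pi/4) was incorrectly written as -sqrt(2)*exp(x)*sin(x + pi/4)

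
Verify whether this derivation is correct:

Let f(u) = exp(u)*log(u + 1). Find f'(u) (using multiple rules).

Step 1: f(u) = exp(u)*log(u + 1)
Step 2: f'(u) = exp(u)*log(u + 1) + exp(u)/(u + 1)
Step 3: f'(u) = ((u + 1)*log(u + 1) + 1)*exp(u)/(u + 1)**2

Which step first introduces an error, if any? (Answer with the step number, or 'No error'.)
Step 3

Step 3 is incorrect due to a wrong exponent.
The step shows: ((u + 1)*log(u + 1) + 1)*exp(u)/(u + 1)**2
The correct value should be: ((u + 1)*log(u + 1) + 1)*exp(u)/(u + 1)

Explanation: The exponent -1 on u + 1 was incorrectly written as -2: the term ((u + 1)*log(u + 1) + 1)*exp(u)/(u + 1) was incorrectly written as ((u + 1)*log(u + 1) + 1)*exp(u)/(u + 1)**2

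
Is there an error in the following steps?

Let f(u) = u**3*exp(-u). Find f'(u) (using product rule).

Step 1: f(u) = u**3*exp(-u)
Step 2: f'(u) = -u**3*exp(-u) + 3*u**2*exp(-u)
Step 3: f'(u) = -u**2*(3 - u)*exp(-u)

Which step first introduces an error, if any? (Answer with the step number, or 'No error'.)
Step 3

Step 3 is incorrect due to a sign flip.
The step shows: -u**2*(3 - u)*exp(-u)
The correct value should be: u**2*(3 - u)*exp(-u)

Explanation: The sign of the whole expression was flipped: the term u**2*(3 - u)*exp(-u) was incorrectly written as -u**2*(3 - u)*exp(-u)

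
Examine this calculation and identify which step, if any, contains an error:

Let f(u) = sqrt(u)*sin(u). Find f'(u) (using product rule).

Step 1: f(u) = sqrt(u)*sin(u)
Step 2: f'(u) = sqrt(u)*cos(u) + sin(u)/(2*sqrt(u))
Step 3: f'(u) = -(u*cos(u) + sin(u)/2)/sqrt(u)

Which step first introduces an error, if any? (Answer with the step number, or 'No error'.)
Step 3

Step 3 is incorrect due to a sign flip.
The step shows: -(u*cos(u) + sin(u)/2)/sqrt(u)
The correct value should be: (u*cos(u) + sin(u)/2)/sqrt(u)

Explanation: The sign of the whole expression was flipped: the term (u*cos(u) + sin(u)/2)/sqrt(u) was incorrectly written as -(u*cos(u) + sin(u)/2)/sqrt(u)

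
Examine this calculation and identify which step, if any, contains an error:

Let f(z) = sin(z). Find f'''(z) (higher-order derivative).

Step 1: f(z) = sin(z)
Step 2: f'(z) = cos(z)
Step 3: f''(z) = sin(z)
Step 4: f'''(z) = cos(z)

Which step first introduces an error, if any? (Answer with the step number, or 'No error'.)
Step 3

Step 3 is incorrect due to a sign flip.
The step shows: sin(z)
The correct value should be: -sin(z)

Explanation: The sign of the whole expression was flipped: the term -sin(z) was incorrectly written as sin(z)
The later steps are derived from this incorrect expression, so the error originates in Step 3.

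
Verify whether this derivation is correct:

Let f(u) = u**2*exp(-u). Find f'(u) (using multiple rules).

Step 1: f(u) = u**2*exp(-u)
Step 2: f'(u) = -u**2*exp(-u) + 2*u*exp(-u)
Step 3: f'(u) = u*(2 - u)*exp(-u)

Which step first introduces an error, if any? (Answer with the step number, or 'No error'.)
No error

All steps in this derivation are correct.
The final answer f'(u) = u*(2 - u)*exp(-u) is valid.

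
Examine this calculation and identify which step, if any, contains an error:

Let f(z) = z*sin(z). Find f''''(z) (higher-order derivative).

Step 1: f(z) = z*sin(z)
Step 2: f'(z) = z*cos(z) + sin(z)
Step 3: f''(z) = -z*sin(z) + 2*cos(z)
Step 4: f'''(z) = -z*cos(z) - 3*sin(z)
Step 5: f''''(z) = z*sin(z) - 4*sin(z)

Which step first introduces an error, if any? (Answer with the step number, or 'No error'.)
Step 5

Step 5 is incorrect due to a wrong trig function.
The step shows: z*sin(z) - 4*sin(z)
The correct value should be: z*sin(z) - 4*cos(z)

Explanation: cos(z) was incorrectly written as sin(z): the term -4*cos(z) was incorrectly written as -4*sin(z)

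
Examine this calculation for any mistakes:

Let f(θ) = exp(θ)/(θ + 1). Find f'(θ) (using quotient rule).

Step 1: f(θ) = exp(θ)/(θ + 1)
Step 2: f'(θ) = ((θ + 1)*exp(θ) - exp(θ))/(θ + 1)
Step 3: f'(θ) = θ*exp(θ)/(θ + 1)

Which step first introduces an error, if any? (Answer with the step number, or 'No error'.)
Step 2

Step 2 is incorrect due to a wrong exponent.
The step shows: ((θ + 1)*exp(θ) - exp(θ))/(θ + 1)
The correct value should be: ((θ + 1)*exp(θ) - exp(θ))/(θ + 1)**2

Explanation: The exponent -2 on θ + 1 was incorrectly written as -1: the term ((θ + 1)*exp(θ) - exp(θ))/(θ + 1)**2 was incorrectly written as ((θ + 1)*exp(θ) - exp(θ))/(θ + 1)
The later steps are derived from this incorrect expression, so the error originates in Step 2.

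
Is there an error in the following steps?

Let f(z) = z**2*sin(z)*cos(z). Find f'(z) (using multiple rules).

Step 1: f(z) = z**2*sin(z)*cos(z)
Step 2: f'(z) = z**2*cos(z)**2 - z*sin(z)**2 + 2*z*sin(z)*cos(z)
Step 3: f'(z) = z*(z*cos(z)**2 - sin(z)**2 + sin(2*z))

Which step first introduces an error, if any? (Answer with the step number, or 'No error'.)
Step 2

Step 2 is incorrect due to a wrong exponent.
The step shows: z**2*cos(z)**2 - z*sin(z)**2 + 2*z*sin(z)*cos(z)
The correct value should be: -z**2*sin(z)**2 + z**2*cos(z)**2 + 2*z*sin(z)*cos(z)

Explanation: The exponent 2 on z was incorrectly written as 1: the term -z**2*sin(z)**2 was incorrectly written as -z*sin(z)**2
The later steps are derived from this incorrect expression, so the error originates in Step 2.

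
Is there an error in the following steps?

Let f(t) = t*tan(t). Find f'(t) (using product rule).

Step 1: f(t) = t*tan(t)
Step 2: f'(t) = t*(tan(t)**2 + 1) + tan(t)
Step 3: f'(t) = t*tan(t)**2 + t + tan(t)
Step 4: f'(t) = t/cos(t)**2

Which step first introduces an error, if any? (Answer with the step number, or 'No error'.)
Step 4

Step 4 is incorrect due to a dropped term.
The step shows: t/cos(t)**2
The correct value should be: t/cos(t)**2 + tan(t)

Explanation: A term was dropped: the term tan(t) was incorrectly omitted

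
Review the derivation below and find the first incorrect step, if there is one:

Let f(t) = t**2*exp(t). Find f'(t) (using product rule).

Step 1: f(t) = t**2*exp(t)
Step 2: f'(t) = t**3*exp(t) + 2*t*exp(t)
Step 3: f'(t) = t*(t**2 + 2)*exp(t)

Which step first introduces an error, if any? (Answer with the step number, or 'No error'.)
Step 2

Step 2 is incorrect due to a wrong exponent.
The step shows: t**3*exp(t) + 2*t*exp(t)
The correct value should be: t**2*exp(t) + 2*t*exp(t)

Explanation: The exponent 2 on t was incorrectly written as 3: the term t**2*exp(t) was incorrectly written as t**3*exp(t)
The later steps are derived from this incorrect expression, so the error originates in Step 2.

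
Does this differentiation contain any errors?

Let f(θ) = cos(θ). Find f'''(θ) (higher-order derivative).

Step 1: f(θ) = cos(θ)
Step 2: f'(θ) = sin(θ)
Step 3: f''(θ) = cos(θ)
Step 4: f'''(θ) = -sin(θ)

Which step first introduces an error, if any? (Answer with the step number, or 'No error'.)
Step 2

Step 2 is incorrect due to a sign flip.
The step shows: sin(θ)
The correct value should be: -sin(θ)

Explanation: The sign of the whole expression was flipped: the term -sin(θ) was incorrectly written as sin(θ)
The later steps are derived from this incorrect expression, so the error originates in Step 2.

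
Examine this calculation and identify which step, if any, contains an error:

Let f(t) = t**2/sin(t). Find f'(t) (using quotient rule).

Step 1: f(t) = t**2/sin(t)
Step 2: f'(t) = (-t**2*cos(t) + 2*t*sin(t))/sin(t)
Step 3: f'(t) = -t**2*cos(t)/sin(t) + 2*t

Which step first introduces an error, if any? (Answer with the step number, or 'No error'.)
Step 2

Step 2 is incorrect due to a wrong exponent.
The step shows: (-t**2*cos(t) + 2*t*sin(t))/sin(t)
The correct value should be: (-t**2*cos(t) + 2*t*sin(t))/sin(t)**2

Explanation: The exponent -2 on sin(t) was incorrectly written as -1: the term (-t**2*cos(t) + 2*t*sin(t))/sin(t)**2 was incorrectly written as (-t**2*cos(t) + 2*t*sin(t))/sin(t)
The later steps are derived from this incorrect expression, so the error originates in Step 2.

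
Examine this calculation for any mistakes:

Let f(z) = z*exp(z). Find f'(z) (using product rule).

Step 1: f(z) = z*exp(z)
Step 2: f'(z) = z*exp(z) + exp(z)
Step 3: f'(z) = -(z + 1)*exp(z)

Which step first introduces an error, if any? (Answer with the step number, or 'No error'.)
Step 3

Step 3 is incorrect due to a sign flip.
The step shows: -(z + 1)*exp(z)
The correct value should be: (z + 1)*exp(z)

Explanation: The sign of the whole expression was flipped: the term (z + 1)*exp(z) was incorrectly written as -(z + 1)*exp(z)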